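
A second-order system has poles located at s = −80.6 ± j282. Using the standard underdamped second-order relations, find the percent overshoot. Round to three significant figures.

With σ = 80.6, ω_d = 282: ω_n = √(σ²+ω_d²) = 293 rad/s, ζ = σ/ω_n = 0.275.
%OS = 100·exp(−πζ/√(1−ζ²)) = 40.7%.

%OS ≈ 40.7%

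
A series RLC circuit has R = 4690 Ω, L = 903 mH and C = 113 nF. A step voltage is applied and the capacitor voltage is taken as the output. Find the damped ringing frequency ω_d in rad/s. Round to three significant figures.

ω_d ≈ 1750 rad/s

For a series RLC circuit (capacitor voltage as output), ω_n = 1/√(LC) = 1/√(903 mH · 113 nF) = 3130 rad/s.
ζ = (R/2)·√(C/L) = (4690/2)·√(113 nF/903 mH) = 0.830.
The damped frequency ω_d = ω_n√(1−ζ²) = 1750 rad/s.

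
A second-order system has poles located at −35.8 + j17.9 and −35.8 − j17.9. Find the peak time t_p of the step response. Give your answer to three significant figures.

t_p ≈ 0.176 s

t_p = π/ω_d with ω_d = 17.9 (the imaginary part), so t_p = 0.176 s.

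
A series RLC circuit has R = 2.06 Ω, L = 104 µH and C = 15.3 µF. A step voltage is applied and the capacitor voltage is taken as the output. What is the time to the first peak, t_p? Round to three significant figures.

For a series RLC circuit (capacitor voltage as output), ω_n = 1/√(LC) = 1/√(104 µH · 15.3 µF) = 25100 rad/s.
ζ = (R/2)·√(C/L) = (2.06/2)·√(15.3 µF/104 µH) = 0.395.
The damped frequency ω_d = ω_n√(1−ζ²) = 23000 rad/s. t_p = π/ω_d = 0.000136 s.

t_p ≈ 0.000136 s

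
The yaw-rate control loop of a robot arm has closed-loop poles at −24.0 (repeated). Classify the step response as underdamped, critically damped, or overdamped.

critically damped

Since there is a repeated negative-real pole, the response is critically damped.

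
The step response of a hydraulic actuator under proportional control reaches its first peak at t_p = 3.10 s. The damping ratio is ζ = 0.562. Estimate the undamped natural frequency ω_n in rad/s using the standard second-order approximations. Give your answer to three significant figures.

ω_n ≈ 1.23 rad/s

Peak time t_p = π/ω_d, so ω_d = π/t_p = π/3.10 = 1.01 rad/s.
ω_n = ω_d/√(1−ζ²) = 1.01/√0.684 = 1.23 rad/s.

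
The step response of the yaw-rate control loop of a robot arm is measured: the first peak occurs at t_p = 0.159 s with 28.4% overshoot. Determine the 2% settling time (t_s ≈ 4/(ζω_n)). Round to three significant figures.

The overshoot fixes ζ = −ln(OS)/√(π²+ln²(OS)) = 0.372.
t_p = π/ω_d ⇒ ω_d = 19.8 rad/s; then ω_n = ω_d/√(1−ζ²) = 21.3 rad/s.
t_s ≈ 4/(ζω_n) = 4/(0.372·21.3) = 0.505 s.

t_s ≈ 0.505 s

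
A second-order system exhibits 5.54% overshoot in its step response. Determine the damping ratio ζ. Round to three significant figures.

ζ ≈ 0.677

ζ = −ln(OS)/√(π² + (ln OS)²). With OS = 0.0554, ln OS = −2.893 and ζ = 2.893/4.271 = 0.677.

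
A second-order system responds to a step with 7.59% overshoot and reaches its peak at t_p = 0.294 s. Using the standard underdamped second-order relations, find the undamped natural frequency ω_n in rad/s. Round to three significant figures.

The overshoot fixes ζ = −ln(OS)/√(π²+ln²(OS)) = 0.634.
t_p = π/ω_d ⇒ ω_d = 10.7 rad/s; then ω_n = ω_d/√(1−ζ²) = 13.8 rad/s.

ω_n ≈ 13.8 rad/s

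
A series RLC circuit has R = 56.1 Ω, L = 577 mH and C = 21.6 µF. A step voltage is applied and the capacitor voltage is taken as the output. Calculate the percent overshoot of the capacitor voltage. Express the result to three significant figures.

For a series RLC circuit (capacitor voltage as output), ω_n = 1/√(LC) = 1/√(577 mH · 21.6 µF) = 283 rad/s.
ζ = (R/2)·√(C/L) = (56.1/2)·√(21.6 µF/577 mH) = 0.172.
%OS = 100·exp(−πζ/√(1−ζ²)) = 57.9%.

%OS ≈ 57.9%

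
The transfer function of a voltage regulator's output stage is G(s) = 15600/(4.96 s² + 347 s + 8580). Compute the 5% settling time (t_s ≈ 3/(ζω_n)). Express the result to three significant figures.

t_s ≈ 0.0858 s

Dividing through by 4.96: denominator becomes s² + 69.96 s + 1730.
So ω_n = √1730 = 41.6 rad/s and ζ = 69.96/(2·41.6) = 0.841.
t_s ≈ 3/(ζω_n) = 0.0858 s.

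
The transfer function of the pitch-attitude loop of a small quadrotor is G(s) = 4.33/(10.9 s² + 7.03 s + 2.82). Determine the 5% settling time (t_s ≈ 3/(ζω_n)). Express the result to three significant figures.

t_s ≈ 9.30 s

Dividing through by 10.9: denominator becomes s² + 0.6450 s + 0.2587.
So ω_n = √0.2587 = 0.509 rad/s and ζ = 0.6450/(2·0.509) = 0.634.
t_s ≈ 3/(ζω_n) = 9.30 s.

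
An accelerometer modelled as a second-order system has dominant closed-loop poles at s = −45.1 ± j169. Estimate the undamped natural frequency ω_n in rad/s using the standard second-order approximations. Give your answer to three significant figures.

|pole| = ω_n = √(45.1² + 169²) = 175 rad/s; ζ = cos θ = σ/ω_n = 0.258.

ω_n ≈ 175 rad/s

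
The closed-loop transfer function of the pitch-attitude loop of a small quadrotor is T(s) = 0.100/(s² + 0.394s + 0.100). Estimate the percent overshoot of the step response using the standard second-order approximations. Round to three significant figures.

Matching coefficients with s² + 2ζω_n s + ω_n² gives ω_n² = 0.100 ⇒ ω_n = 0.316 rad/s, and ζ = 0.394/(2ω_n) = 0.623.
%OS = 100 e^{−πζ/√(1−ζ²)} with ζ = 0.623 gives 8.19%.

%OS ≈ 8.19%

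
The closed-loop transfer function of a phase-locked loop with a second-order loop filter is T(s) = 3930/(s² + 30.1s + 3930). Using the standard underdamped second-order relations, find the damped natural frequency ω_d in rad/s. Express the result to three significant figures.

ω_d ≈ 60.9 rad/s

Matching coefficients with s² + 2ζω_n s + ω_n² gives ω_n² = 3930 ⇒ ω_n = 62.7 rad/s, and ζ = 30.1/(2ω_n) = 0.240.
ω_d = ω_n√(1−ζ²) = 60.9 rad/s.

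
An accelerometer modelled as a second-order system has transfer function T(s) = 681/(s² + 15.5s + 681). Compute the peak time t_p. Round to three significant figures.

Matching coefficients with s² + 2ζω_n s + ω_n² gives ω_n² = 681 ⇒ ω_n = 26.1 rad/s, and ζ = 15.5/(2ω_n) = 0.297.
ω_d = 26.1·√(1 − 0.297²) = 24.9 rad/s. Then t_p = π/ω_d = 0.126 s.

t_p ≈ 0.126 s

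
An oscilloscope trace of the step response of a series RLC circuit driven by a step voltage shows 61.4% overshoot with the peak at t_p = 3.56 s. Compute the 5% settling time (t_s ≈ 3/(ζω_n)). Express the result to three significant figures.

t_s ≈ 21.9 s

From the overshoot, ζ = −ln(OS)/√(π²+ln²(OS)) = 0.153.
t_p = π/ω_d ⇒ ω_d = 0.882 rad/s; then ω_n = ω_d/√(1−ζ²) = 0.893 rad/s.
t_s ≈ 3/(ζω_n) = 3/(0.153·0.893) = 21.9 s.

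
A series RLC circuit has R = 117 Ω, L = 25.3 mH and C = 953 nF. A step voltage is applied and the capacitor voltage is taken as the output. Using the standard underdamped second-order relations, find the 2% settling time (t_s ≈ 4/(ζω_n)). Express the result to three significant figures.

For a series RLC circuit (capacitor voltage as output), ω_n = 1/√(LC) = 1/√(25.3 mH · 953 nF) = 6440 rad/s.
ζ = (R/2)·√(C/L) = (117/2)·√(953 nF/25.3 mH) = 0.359.
t_s ≈ 4/(ζω_n) = 0.00173 s.

t_s ≈ 0.00173 s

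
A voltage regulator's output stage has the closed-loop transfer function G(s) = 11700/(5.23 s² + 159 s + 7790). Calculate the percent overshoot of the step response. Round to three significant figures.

Dividing through by 5.23: denominator becomes s² + 30.40 s + 1489.
So ω_n = √1489 = 38.6 rad/s and ζ = 30.40/(2·38.6) = 0.394.
Overshoot: exp(−π·0.394/√(1−0.394²)) = 0.260, i.e. 26.0%.

%OS ≈ 26.0%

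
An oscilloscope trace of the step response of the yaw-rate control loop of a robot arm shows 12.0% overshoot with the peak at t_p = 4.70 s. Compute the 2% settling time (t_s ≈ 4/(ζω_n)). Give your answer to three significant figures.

ζ from %OS: ζ = |ln 0.120|/√(π²+ln²0.120) = 0.559.
t_p = π/ω_d ⇒ ω_d = 0.668 rad/s; then ω_n = ω_d/√(1−ζ²) = 0.806 rad/s.
t_s ≈ 4/(ζω_n) = 4/(0.559·0.806) = 8.87 s.

t_s ≈ 8.87 s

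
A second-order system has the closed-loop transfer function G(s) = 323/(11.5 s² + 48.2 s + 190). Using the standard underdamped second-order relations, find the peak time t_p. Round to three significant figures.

Dividing through by 11.5: denominator becomes s² + 4.191 s + 16.52.
So ω_n = √16.52 = 4.06 rad/s and ζ = 4.191/(2·4.06) = 0.516.
ω_d = ω_n√(1−ζ²) = 3.48 rad/s. t_p = π/ω_d = 0.902 s.

t_p ≈ 0.902 s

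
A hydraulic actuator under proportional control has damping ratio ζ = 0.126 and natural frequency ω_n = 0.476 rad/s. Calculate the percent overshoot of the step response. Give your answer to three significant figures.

%OS ≈ 67.1%

For an underdamped second-order system, %OS = 100·exp(−πζ/√(1−ζ²)).
πζ/√(1−ζ²) = π·0.126/√(1−0.0159) = 0.3990, so %OS = 100·e^(−0.3990) = 67.1%.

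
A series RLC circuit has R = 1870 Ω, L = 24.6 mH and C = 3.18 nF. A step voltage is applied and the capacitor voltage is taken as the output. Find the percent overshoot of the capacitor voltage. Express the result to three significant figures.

For a series RLC circuit (capacitor voltage as output), ω_n = 1/√(LC) = 1/√(24.6 mH · 3.18 nF) = 113000 rad/s.
ζ = (R/2)·√(C/L) = (1870/2)·√(3.18 nF/24.6 mH) = 0.336.
%OS = 100·exp(−πζ/√(1−ζ²)) = 32.6%.

%OS ≈ 32.6%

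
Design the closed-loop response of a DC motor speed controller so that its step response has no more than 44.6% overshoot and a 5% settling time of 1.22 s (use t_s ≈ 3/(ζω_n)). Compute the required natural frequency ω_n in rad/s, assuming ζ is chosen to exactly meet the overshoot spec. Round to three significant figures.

ω_n ≈ 9.88 rad/s

Inverting the overshoot relation: ζ = |ln 0.446|/√(π² + ln²0.446) = 0.249.
Then ω_n = 3/(ζ t_s) = 3/(0.249 × 1.22) = 9.88 rad/s.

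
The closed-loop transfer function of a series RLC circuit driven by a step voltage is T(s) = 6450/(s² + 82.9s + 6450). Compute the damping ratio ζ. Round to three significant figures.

ω_n = √6450 = 80.3 rad/s; ζ = 82.9/(2·80.3) = 0.516.

ζ ≈ 0.516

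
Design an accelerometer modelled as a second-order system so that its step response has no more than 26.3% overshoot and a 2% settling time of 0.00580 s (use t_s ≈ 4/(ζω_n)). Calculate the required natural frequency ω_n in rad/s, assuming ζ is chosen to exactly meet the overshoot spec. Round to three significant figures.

ω_n ≈ 1760 rad/s

Inverting the overshoot relation: ζ = |ln 0.263|/√(π² + ln²0.263) = 0.391.
Then ω_n = 4/(ζ t_s) = 4/(0.391 × 0.00580) = 1760 rad/s.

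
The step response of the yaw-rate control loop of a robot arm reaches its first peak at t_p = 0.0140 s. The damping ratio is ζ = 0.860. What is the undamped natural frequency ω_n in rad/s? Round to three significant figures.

ω_n ≈ 440 rad/s

Peak time t_p = π/ω_d, so ω_d = π/t_p = π/0.0140 = 224 rad/s.
ω_n = ω_d/√(1−ζ²) = 224/√0.260 = 440 rad/s.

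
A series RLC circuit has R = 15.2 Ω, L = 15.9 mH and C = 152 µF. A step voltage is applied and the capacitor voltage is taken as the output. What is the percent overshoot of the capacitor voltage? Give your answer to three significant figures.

%OS ≈ 3.05%

For a series RLC circuit (capacitor voltage as output), ω_n = 1/√(LC) = 1/√(15.9 mH · 152 µF) = 643 rad/s.
ζ = (R/2)·√(C/L) = (15.2/2)·√(152 µF/15.9 mH) = 0.743.
Overshoot: exp(−π·0.743/√(1−0.743²)) = 0.0305, i.e. 3.05%.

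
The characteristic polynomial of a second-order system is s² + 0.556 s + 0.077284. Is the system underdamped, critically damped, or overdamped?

critically damped

a² − 4b = 0.556² − 4·0.077284 = 0 (repeated real root); the system is critically damped.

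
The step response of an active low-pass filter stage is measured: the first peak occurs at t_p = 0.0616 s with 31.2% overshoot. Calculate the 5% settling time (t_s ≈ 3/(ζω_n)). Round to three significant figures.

ζ from %OS: ζ = |ln 0.312|/√(π²+ln²0.312) = 0.348.
From t_p = π/ω_d, ω_d = π/0.0616 = 51.0 rad/s, so ω_n = ω_d/√(1−ζ²) = 54.4 rad/s.
t_s ≈ 3/(ζω_n) = 3/(0.348·54.4) = 0.159 s.

t_s ≈ 0.159 s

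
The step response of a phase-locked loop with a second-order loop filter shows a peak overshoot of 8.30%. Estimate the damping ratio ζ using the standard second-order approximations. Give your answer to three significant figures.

ζ ≈ 0.621

From %OS = 100·exp(−πζ/√(1−ζ²)), invert to get ζ = −ln(OS)/√(π² + ln²(OS)) with OS = 0.0830.
−ln 0.0830 = 2.489, so ζ = 2.489/√(π² + 6.195) = 0.621.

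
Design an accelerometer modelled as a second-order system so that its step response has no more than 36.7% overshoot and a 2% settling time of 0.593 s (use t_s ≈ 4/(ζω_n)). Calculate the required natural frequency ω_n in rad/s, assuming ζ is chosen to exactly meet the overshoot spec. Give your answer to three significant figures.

Inverting the overshoot relation: ζ = |ln 0.367|/√(π² + ln²0.367) = 0.304.
Then ω_n = 4/(ζ t_s) = 4/(0.304 × 0.593) = 22.2 rad/s.

ω_n ≈ 22.2 rad/s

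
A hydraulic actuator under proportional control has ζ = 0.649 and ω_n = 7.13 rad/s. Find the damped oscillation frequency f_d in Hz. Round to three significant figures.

ω_d = ω_n√(1−ζ²) = 7.13·√0.579 = 5.42 rad/s.
f_d = ω_d/(2π) = 0.863 Hz.

f_d ≈ 0.863 Hz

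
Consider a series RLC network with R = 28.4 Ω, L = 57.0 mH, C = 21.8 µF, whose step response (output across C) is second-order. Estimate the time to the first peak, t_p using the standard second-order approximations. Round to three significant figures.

For a series RLC circuit (capacitor voltage as output), ω_n = 1/√(LC) = 1/√(57.0 mH · 21.8 µF) = 897 rad/s.
ζ = (R/2)·√(C/L) = (28.4/2)·√(21.8 µF/57.0 mH) = 0.278.
ω_d = ω_n√(1−ζ²) = 862 rad/s. t_p = π/ω_d = 0.00365 s.

t_p ≈ 0.00365 s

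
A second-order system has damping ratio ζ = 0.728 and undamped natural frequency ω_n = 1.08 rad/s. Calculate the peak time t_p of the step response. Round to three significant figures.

t_p ≈ 4.24 s

The damped frequency is ω_d = ω_n√(1−ζ²) = 1.08·√(1−0.530) = 0.740 rad/s.
Peak time t_p = π/ω_d = π/0.740 = 4.24 s.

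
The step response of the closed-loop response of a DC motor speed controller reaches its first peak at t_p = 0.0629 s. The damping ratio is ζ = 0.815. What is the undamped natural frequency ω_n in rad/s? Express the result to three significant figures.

ω_n ≈ 86.2 rad/s

Peak time t_p = π/ω_d, so ω_d = π/t_p = π/0.0629 = 49.9 rad/s.
ω_n = ω_d/√(1−ζ²) = 49.9/√0.336 = 86.2 rad/s.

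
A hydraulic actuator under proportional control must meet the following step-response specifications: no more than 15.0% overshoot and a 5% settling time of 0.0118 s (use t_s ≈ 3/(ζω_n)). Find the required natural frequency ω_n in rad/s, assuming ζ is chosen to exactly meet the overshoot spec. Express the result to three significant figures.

Inverting the overshoot relation: ζ = |ln 0.150|/√(π² + ln²0.150) = 0.517.
From t_s ≈ 3/(ζω_n): ω_n = 3/(ζ·t_s) = 3/(0.517·0.0118) = 492 rad/s.

ω_n ≈ 492 rad/s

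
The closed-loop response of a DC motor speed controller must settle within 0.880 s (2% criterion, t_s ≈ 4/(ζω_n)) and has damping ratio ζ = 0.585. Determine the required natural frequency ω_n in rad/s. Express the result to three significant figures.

ω_n ≈ 7.77 rad/s

Rearranging t_s ≈ 4/(ζω_n) gives ω_n = 4/(ζ·t_s) = 4/(0.585 × 0.880) = 7.77 rad/s.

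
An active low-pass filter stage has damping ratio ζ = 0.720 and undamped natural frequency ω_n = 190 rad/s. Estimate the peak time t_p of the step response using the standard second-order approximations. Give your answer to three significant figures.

t_p ≈ 0.0238 s

The damped frequency is ω_d = ω_n√(1−ζ²) = 190·√(1−0.518) = 132 rad/s.
Peak time t_p = π/ω_d = π/132 = 0.0238 s.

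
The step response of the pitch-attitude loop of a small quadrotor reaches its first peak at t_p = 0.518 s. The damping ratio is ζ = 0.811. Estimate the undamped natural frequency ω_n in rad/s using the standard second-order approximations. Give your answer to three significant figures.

ω_n ≈ 10.4 rad/s

Peak time t_p = π/ω_d, so ω_d = π/t_p = π/0.518 = 6.06 rad/s.
ω_n = ω_d/√(1−ζ²) = 6.06/√0.342 = 10.4 rad/s.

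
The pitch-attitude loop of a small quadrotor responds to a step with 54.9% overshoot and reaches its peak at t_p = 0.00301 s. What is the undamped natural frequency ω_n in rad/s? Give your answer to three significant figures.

ω_n ≈ 1060 rad/s

ζ from %OS: ζ = |ln 0.549|/√(π²+ln²0.549) = 0.187.
From t_p = π/ω_d, ω_d = π/0.00301 = 1040 rad/s, so ω_n = ω_d/√(1−ζ²) = 1060 rad/s.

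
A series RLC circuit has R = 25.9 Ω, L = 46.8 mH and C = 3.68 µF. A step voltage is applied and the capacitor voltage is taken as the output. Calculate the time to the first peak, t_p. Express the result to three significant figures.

For a series RLC circuit (capacitor voltage as output), ω_n = 1/√(LC) = 1/√(46.8 mH · 3.68 µF) = 2410 rad/s.
ζ = (R/2)·√(C/L) = (25.9/2)·√(3.68 µF/46.8 mH) = 0.115.
ω_d = ω_n√(1−ζ²) = 2390 rad/s. t_p = π/ω_d = 0.00131 s.

t_p ≈ 0.00131 s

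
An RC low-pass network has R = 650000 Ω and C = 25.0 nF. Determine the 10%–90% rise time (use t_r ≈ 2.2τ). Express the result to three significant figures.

t_r ≈ 0.0358 s

τ = RC = 650000 × 25.0 nF = 0.0163 s.
t_r ≈ 2.2τ = 0.0358 s.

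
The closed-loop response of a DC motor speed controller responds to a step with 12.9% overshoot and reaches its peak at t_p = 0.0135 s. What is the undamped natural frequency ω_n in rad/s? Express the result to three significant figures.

ω_n ≈ 278 rad/s

From the overshoot, ζ = −ln(OS)/√(π²+ln²(OS)) = 0.546.
t_p = π/ω_d ⇒ ω_d = 233 rad/s; then ω_n = ω_d/√(1−ζ²) = 278 rad/s.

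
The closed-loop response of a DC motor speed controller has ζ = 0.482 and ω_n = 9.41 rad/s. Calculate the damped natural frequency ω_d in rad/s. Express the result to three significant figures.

ω_d = ω_n√(1−ζ²) = 9.41·√0.768 = 8.24 rad/s.

ω_d ≈ 8.24 rad/s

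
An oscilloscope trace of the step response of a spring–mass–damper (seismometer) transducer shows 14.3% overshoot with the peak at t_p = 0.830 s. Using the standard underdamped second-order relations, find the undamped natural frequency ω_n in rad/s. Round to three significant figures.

ω_n ≈ 4.45 rad/s

ζ from %OS: ζ = |ln 0.143|/√(π²+ln²0.143) = 0.526.
From t_p = π/ω_d, ω_d = π/0.830 = 3.79 rad/s, so ω_n = ω_d/√(1−ζ²) = 4.45 rad/s.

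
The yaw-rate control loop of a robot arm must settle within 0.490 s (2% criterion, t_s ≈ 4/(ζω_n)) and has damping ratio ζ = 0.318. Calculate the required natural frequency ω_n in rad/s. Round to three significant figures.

ω_n ≈ 25.7 rad/s

Rearranging t_s ≈ 4/(ζω_n) gives ω_n = 4/(ζ·t_s) = 4/(0.318 × 0.490) = 25.7 rad/s.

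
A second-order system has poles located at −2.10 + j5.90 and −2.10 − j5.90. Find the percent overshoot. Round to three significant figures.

%OS ≈ 32.7%

|pole| = ω_n = √(2.10² + 5.90²) = 6.26 rad/s; ζ = cos θ = σ/ω_n = 0.335.
Overshoot: exp(−π·0.335/√(1−0.335²)) = 0.327, i.e. 32.7%.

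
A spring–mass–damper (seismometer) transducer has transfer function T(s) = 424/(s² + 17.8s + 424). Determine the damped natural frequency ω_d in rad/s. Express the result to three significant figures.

Matching coefficients with s² + 2ζω_n s + ω_n² gives ω_n² = 424 ⇒ ω_n = 20.6 rad/s, and ζ = 17.8/(2ω_n) = 0.432.
ω_d = ω_n√(1−ζ²) = 18.6 rad/s.

ω_d ≈ 18.6 rad/s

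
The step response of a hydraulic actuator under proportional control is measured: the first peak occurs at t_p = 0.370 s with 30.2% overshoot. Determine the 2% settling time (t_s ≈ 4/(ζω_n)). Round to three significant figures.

t_s ≈ 1.24 s

ζ from %OS: ζ = |ln 0.302|/√(π²+ln²0.302) = 0.356.
t_p = π/ω_d ⇒ ω_d = 8.49 rad/s; then ω_n = ω_d/√(1−ζ²) = 9.09 rad/s.
t_s ≈ 4/(ζω_n) = 4/(0.356·9.09) = 1.24 s.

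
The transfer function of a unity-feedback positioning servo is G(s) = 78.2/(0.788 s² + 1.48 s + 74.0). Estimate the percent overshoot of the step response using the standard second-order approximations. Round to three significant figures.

Dividing through by 0.788: denominator becomes s² + 1.878 s + 93.91.
So ω_n = √93.91 = 9.69 rad/s and ζ = 1.878/(2·9.69) = 0.0969.
Overshoot: exp(−π·0.0969/√(1−0.0969²)) = 0.736, i.e. 73.6%.

%OS ≈ 73.6%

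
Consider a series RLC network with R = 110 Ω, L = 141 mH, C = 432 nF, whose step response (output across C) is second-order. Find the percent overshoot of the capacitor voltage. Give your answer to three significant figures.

For a series RLC circuit (capacitor voltage as output), ω_n = 1/√(LC) = 1/√(141 mH · 432 nF) = 4050 rad/s.
ζ = (R/2)·√(C/L) = (110/2)·√(432 nF/141 mH) = 0.0963.
%OS = 100·exp(−πζ/√(1−ζ²)) = 73.8%.

%OS ≈ 73.8%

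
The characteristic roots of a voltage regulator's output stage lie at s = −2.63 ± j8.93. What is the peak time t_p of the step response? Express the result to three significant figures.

t_p = π/ω_d with ω_d = 8.93 (the imaginary part), so t_p = 0.352 s.

t_p ≈ 0.352 s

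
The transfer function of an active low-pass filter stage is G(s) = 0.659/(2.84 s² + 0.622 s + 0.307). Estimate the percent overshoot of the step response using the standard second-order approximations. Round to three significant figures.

Dividing through by 2.84: denominator becomes s² + 0.2190 s + 0.1081.
So ω_n = √0.1081 = 0.329 rad/s and ζ = 0.2190/(2·0.329) = 0.333.
%OS = 100·exp(−πζ/√(1−ζ²)) = 33.0%.

%OS ≈ 33.0%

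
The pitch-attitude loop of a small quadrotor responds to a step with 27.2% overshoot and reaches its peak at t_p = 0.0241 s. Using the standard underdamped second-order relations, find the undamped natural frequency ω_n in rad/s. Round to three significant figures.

ω_n ≈ 141 rad/s

ζ from %OS: ζ = |ln 0.272|/√(π²+ln²0.272) = 0.383.
From t_p = π/ω_d, ω_d = π/0.0241 = 130 rad/s, so ω_n = ω_d/√(1−ζ²) = 141 rad/s.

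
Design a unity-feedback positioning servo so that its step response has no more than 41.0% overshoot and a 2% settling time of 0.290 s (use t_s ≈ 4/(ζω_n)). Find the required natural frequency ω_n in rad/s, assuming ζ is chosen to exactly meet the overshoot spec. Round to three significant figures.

Inverting the overshoot relation: ζ = |ln 0.410|/√(π² + ln²0.410) = 0.273.
Then ω_n = 4/(ζ t_s) = 4/(0.273 × 0.290) = 50.5 rad/s.

ω_n ≈ 50.5 rad/s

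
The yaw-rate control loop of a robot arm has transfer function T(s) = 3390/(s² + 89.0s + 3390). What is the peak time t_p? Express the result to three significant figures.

t_p ≈ 0.0837 s

Comparing the denominator to s² + 2ζω_n s + ω_n²: ω_n = √3390 = 58.2 rad/s, and 2ζω_n = 89.0 so ζ = 89.0/(2·58.2) = 0.764.
ω_d = 58.2·√(1 − 0.764²) = 37.5 rad/s. Then t_p = π/ω_d = 0.0837 s.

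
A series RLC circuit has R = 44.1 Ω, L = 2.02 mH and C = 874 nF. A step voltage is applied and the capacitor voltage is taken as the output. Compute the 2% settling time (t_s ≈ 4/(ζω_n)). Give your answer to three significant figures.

t_s ≈ 0.000366 s

For a series RLC circuit (capacitor voltage as output), ω_n = 1/√(LC) = 1/√(2.02 mH · 874 nF) = 23800 rad/s.
ζ = (R/2)·√(C/L) = (44.1/2)·√(874 nF/2.02 mH) = 0.459.
t_s ≈ 4/(ζω_n) = 0.000366 s.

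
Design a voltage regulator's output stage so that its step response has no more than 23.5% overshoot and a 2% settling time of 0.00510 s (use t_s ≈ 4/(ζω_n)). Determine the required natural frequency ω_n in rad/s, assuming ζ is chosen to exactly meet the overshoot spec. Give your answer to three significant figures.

ω_n ≈ 1870 rad/s

ζ = −ln(OS)/√(π² + (ln OS)²). With OS = 0.235, ln OS = −1.448 and ζ = 1.448/3.459 = 0.419.
From t_s ≈ 4/(ζω_n): ω_n = 4/(ζ·t_s) = 4/(0.419·0.00510) = 1870 rad/s.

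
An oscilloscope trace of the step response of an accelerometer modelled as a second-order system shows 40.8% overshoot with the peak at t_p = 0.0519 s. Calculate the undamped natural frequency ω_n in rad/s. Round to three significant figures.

ω_n ≈ 62.9 rad/s

From the overshoot, ζ = −ln(OS)/√(π²+ln²(OS)) = 0.274.
From t_p = π/ω_d, ω_d = π/0.0519 = 60.5 rad/s, so ω_n = ω_d/√(1−ζ²) = 62.9 rad/s.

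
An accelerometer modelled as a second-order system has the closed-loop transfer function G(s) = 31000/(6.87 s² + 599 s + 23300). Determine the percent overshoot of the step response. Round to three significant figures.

Dividing through by 6.87: denominator becomes s² + 87.19 s + 3392.
So ω_n = √3392 = 58.2 rad/s and ζ = 87.19/(2·58.2) = 0.749.
Overshoot: exp(−π·0.749/√(1−0.749²)) = 0.0288, i.e. 2.88%.

%OS ≈ 2.88%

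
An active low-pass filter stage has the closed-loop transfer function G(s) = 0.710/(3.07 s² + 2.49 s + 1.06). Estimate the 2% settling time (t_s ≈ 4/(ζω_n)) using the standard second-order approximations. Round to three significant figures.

t_s ≈ 9.86 s

Dividing through by 3.07: denominator becomes s² + 0.8111 s + 0.3453.
So ω_n = √0.3453 = 0.588 rad/s and ζ = 0.8111/(2·0.588) = 0.690.
t_s ≈ 4/(ζω_n) = 9.86 s.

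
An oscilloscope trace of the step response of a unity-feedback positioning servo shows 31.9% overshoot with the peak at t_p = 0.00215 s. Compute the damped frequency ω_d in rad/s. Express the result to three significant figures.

t_p = π/ω_d, so ω_d = π/0.00215 = 1460 rad/s.

ω_d ≈ 1460 rad/s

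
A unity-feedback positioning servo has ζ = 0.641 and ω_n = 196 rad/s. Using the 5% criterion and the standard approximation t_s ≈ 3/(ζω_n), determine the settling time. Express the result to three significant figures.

t_s ≈ 0.0239 s

t_s ≈ 3/(ζω_n) = 3/(0.641 × 196) = 0.0239 s.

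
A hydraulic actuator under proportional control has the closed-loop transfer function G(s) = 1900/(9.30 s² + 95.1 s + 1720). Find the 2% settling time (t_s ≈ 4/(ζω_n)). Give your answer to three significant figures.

Dividing through by 9.30: denominator becomes s² + 10.23 s + 184.9.
So ω_n = √184.9 = 13.6 rad/s and ζ = 10.23/(2·13.6) = 0.376.
t_s ≈ 4/(ζω_n) = 0.782 s.

t_s ≈ 0.782 s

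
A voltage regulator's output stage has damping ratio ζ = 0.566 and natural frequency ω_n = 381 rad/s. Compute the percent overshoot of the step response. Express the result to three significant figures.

For an underdamped second-order system, %OS = 100·exp(−πζ/√(1−ζ²)).
πζ/√(1−ζ²) = π·0.566/√(1−0.320) = 2.157, so %OS = 100·e^(−2.157) = 11.6%.

%OS ≈ 11.6%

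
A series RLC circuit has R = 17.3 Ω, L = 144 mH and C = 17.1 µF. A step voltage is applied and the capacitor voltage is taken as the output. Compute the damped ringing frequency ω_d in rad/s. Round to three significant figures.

ω_d ≈ 634 rad/s

For a series RLC circuit (capacitor voltage as output), ω_n = 1/√(LC) = 1/√(144 mH · 17.1 µF) = 637 rad/s.
ζ = (R/2)·√(C/L) = (17.3/2)·√(17.1 µF/144 mH) = 0.0943.
ω_d = ω_n√(1−ζ²) = 634 rad/s.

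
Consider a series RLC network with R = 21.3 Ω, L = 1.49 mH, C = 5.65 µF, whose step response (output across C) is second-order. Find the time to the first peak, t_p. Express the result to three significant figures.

t_p ≈ 0.000382 s

For a series RLC circuit (capacitor voltage as output), ω_n = 1/√(LC) = 1/√(1.49 mH · 5.65 µF) = 10900 rad/s.
ζ = (R/2)·√(C/L) = (21.3/2)·√(5.65 µF/1.49 mH) = 0.656.
The damped frequency ω_d = ω_n√(1−ζ²) = 8230 rad/s. t_p = π/ω_d = 0.000382 s.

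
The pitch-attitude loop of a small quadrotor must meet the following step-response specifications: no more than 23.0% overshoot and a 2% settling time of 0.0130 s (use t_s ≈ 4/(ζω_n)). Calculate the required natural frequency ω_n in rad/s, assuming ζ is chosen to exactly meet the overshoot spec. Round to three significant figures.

From %OS = 100·exp(−πζ/√(1−ζ²)), invert to get ζ = −ln(OS)/√(π² + ln²(OS)) with OS = 0.230.
−ln 0.230 = 1.470, so ζ = 1.470/√(π² + 2.160) = 0.424.
Then ω_n = 4/(ζ t_s) = 4/(0.424 × 0.0130) = 726 rad/s.

ω_n ≈ 726 rad/s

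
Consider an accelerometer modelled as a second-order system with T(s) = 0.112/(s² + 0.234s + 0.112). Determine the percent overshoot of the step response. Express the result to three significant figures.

%OS ≈ 31.0%

Comparing the denominator to s² + 2ζω_n s + ω_n²: ω_n = √0.112 = 0.335 rad/s, and 2ζω_n = 0.234 so ζ = 0.234/(2·0.335) = 0.350.
%OS = 100 e^{−πζ/√(1−ζ²)} with ζ = 0.350 gives 31.0%.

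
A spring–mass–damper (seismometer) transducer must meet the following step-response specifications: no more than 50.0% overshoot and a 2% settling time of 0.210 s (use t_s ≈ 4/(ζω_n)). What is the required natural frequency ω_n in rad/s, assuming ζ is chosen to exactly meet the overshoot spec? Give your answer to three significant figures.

From %OS = 100·exp(−πζ/√(1−ζ²)), invert to get ζ = −ln(OS)/√(π² + ln²(OS)) with OS = 0.500.
−ln 0.500 = 0.6931, so ζ = 0.6931/√(π² + 0.4805) = 0.215.
From t_s ≈ 4/(ζω_n): ω_n = 4/(ζ·t_s) = 4/(0.215·0.210) = 88.4 rad/s.

ω_n ≈ 88.4 rad/s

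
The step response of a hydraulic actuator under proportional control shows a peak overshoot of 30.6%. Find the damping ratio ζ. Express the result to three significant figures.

ζ ≈ 0.353

From %OS = 100·exp(−πζ/√(1−ζ²)), invert to get ζ = −ln(OS)/√(π² + ln²(OS)) with OS = 0.306.
−ln 0.306 = 1.184, so ζ = 1.184/√(π² + 1.402) = 0.353.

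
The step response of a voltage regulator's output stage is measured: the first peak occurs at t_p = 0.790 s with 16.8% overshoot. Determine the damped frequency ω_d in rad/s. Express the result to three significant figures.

ω_d ≈ 3.98 rad/s

t_p = π/ω_d, so ω_d = π/0.790 = 3.98 rad/s.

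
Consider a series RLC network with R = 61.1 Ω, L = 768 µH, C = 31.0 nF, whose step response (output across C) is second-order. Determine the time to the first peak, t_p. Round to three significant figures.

t_p ≈ 0.0000156 s

For a series RLC circuit (capacitor voltage as output), ω_n = 1/√(LC) = 1/√(768 µH · 31.0 nF) = 205000 rad/s.
ζ = (R/2)·√(C/L) = (61.1/2)·√(31.0 nF/768 µH) = 0.194.
ω_d = 205000·√(1 − 0.194²) = 201000 rad/s. t_p = π/ω_d = 0.0000156 s.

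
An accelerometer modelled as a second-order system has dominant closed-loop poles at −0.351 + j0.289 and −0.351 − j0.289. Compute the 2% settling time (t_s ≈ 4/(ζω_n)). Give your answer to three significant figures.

t_s ≈ 11.4 s

For poles at −σ ± jω_d, ζω_n = σ = 0.351, so t_s ≈ 4/σ = 11.4 s.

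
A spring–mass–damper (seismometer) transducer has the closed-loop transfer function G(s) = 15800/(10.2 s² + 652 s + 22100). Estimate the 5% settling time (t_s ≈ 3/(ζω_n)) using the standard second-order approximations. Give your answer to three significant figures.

t_s ≈ 0.0939 s

Dividing through by 10.2: denominator becomes s² + 63.92 s + 2167.
So ω_n = √2167 = 46.5 rad/s and ζ = 63.92/(2·46.5) = 0.687.
t_s ≈ 3/(ζω_n) = 0.0939 s.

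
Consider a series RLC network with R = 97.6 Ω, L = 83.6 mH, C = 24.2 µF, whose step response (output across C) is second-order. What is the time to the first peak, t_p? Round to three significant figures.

t_p ≈ 0.00802 s

For a series RLC circuit (capacitor voltage as output), ω_n = 1/√(LC) = 1/√(83.6 mH · 24.2 µF) = 703 rad/s.
ζ = (R/2)·√(C/L) = (97.6/2)·√(24.2 µF/83.6 mH) = 0.830.
ω_d = 703·√(1 − 0.830²) = 392 rad/s. t_p = π/ω_d = 0.00802 s.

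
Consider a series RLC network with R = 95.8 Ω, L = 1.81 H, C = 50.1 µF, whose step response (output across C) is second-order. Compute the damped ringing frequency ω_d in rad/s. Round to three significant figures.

ω_d ≈ 102 rad/s

For a series RLC circuit (capacitor voltage as output), ω_n = 1/√(LC) = 1/√(1.81 H · 50.1 µF) = 105 rad/s.
ζ = (R/2)·√(C/L) = (95.8/2)·√(50.1 µF/1.81 H) = 0.252.
The damped frequency ω_d = ω_n√(1−ζ²) = 102 rad/s.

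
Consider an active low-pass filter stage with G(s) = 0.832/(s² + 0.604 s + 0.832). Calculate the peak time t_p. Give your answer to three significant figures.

t_p ≈ 3.65 s

ω_n = √0.832 = 0.912 rad/s; ζ = 0.604/(2·0.912) = 0.331.
The damped frequency ω_d = ω_n√(1−ζ²) = 0.861 rad/s. Then t_p = π/ω_d = 3.65 s.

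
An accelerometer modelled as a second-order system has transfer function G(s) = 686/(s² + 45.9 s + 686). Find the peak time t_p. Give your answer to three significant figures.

t_p ≈ 0.249 s

ω_n = √686 = 26.2 rad/s; ζ = 45.9/(2·26.2) = 0.876.
ω_d = 26.2·√(1 − 0.876²) = 12.6 rad/s. Then t_p = π/ω_d = 0.249 s.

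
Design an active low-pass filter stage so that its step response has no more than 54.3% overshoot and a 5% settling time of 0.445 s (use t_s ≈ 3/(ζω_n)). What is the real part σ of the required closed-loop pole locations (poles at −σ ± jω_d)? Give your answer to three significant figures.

σ ≈ 6.74

The settling-time spec alone fixes σ = ζω_n = 3/t_s = 3/0.445 = 6.74.
(Overshoot then fixes ζ = 0.191 and hence ω_d = σ·√(1−ζ²)/ζ = 34.7 rad/s.)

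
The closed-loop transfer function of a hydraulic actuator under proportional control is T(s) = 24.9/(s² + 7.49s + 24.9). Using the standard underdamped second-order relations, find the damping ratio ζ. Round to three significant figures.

Comparing the denominator to s² + 2ζω_n s + ω_n²: ω_n = √24.9 = 4.99 rad/s, and 2ζω_n = 7.49 so ζ = 7.49/(2·4.99) = 0.751.

ζ ≈ 0.751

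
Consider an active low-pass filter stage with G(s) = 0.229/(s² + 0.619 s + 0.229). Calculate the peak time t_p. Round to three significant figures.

Comparing the denominator to s² + 2ζω_n s + ω_n²: ω_n = √0.229 = 0.479 rad/s, and 2ζω_n = 0.619 so ζ = 0.619/(2·0.479) = 0.647.
ω_d = 0.479·√(1 − 0.647²) = 0.365 rad/s. Then t_p = π/ω_d = 8.61 s.

t_p ≈ 8.61 s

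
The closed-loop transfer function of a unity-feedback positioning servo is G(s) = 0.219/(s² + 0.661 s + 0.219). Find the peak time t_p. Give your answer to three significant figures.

ω_n = √0.219 = 0.468 rad/s; ζ = 0.661/(2·0.468) = 0.706.
ω_d = 0.468·√(1 − 0.706²) = 0.331 rad/s. Then t_p = π/ω_d = 9.48 s.

t_p ≈ 9.48 s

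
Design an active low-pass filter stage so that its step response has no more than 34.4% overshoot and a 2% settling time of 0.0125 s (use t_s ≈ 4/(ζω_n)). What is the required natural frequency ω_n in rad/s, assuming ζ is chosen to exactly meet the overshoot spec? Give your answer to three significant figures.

ω_n ≈ 995 rad/s

ζ = −ln(OS)/√(π² + (ln OS)²). With OS = 0.344, ln OS = −1.067 and ζ = 1.067/3.318 = 0.322.
From t_s ≈ 4/(ζω_n): ω_n = 4/(ζ·t_s) = 4/(0.322·0.0125) = 995 rad/s.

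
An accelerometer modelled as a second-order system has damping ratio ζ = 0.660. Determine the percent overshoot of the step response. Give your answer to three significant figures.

%OS ≈ 6.33%

For an underdamped second-order system, %OS = 100·exp(−πζ/√(1−ζ²)).
πζ/√(1−ζ²) = π·0.660/√(1−0.436) = 2.760, so %OS = 100·e^(−2.760) = 6.33%.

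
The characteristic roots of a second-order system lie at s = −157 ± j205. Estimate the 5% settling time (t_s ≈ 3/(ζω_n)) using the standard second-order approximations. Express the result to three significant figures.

t_s ≈ 0.0191 s

For poles at −σ ± jω_d, ζω_n = σ = 157, so t_s ≈ 3/σ = 0.0191 s.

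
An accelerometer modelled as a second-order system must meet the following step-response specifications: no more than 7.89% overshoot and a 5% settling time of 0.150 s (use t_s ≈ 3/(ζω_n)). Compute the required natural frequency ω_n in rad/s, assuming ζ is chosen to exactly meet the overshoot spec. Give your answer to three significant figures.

ω_n ≈ 31.8 rad/s

ζ = −ln(OS)/√(π² + (ln OS)²). With OS = 0.0789, ln OS = −2.540 and ζ = 2.540/4.040 = 0.629.
Then ω_n = 3/(ζ t_s) = 3/(0.629 × 0.150) = 31.8 rad/s.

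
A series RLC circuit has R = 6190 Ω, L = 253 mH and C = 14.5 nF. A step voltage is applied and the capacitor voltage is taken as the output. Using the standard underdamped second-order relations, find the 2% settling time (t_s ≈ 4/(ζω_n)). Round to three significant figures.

For a series RLC circuit (capacitor voltage as output), ω_n = 1/√(LC) = 1/√(253 mH · 14.5 nF) = 16500 rad/s.
ζ = (R/2)·√(C/L) = (6190/2)·√(14.5 nF/253 mH) = 0.741.
t_s ≈ 4/(ζω_n) = 0.000327 s.

t_s ≈ 0.000327 s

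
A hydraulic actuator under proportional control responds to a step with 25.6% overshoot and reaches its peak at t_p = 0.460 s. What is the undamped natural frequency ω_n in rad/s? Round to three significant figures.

The overshoot fixes ζ = −ln(OS)/√(π²+ln²(OS)) = 0.398.
t_p = π/ω_d ⇒ ω_d = 6.83 rad/s; then ω_n = ω_d/√(1−ζ²) = 7.44 rad/s.

ω_n ≈ 7.44 rad/s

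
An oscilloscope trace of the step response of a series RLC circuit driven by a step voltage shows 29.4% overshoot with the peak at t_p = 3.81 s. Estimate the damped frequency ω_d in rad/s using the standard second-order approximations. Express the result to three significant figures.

ω_d ≈ 0.825 rad/s

t_p = π/ω_d, so ω_d = π/3.81 = 0.825 rad/s.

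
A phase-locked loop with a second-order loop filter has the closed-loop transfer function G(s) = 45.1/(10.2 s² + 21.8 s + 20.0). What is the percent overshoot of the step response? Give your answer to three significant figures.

Dividing through by 10.2: denominator becomes s² + 2.137 s + 1.961.
So ω_n = √1.961 = 1.40 rad/s and ζ = 2.137/(2·1.40) = 0.763.
Overshoot: exp(−π·0.763/√(1−0.763²)) = 0.0245, i.e. 2.45%.

%OS ≈ 2.45%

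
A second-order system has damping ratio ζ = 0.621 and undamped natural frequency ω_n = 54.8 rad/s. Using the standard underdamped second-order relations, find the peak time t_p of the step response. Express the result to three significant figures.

The damped frequency is ω_d = ω_n√(1−ζ²) = 54.8·√(1−0.386) = 43.0 rad/s.
Peak time t_p = π/ω_d = π/43.0 = 0.0731 s.

t_p ≈ 0.0731 s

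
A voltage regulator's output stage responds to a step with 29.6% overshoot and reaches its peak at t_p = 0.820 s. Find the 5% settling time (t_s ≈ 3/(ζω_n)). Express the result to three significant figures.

t_s ≈ 2.02 s

The overshoot fixes ζ = −ln(OS)/√(π²+ln²(OS)) = 0.361.
From t_p = π/ω_d, ω_d = π/0.820 = 3.83 rad/s, so ω_n = ω_d/√(1−ζ²) = 4.11 rad/s.
t_s ≈ 3/(ζω_n) = 3/(0.361·4.11) = 2.02 s.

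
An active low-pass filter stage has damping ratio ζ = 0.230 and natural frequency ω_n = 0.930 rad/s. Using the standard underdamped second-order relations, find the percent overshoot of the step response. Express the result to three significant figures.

%OS ≈ 47.6%

For an underdamped second-order system, %OS = 100·exp(−πζ/√(1−ζ²)).
πζ/√(1−ζ²) = π·0.230/√(1−0.0529) = 0.7425, so %OS = 100·e^(−0.7425) = 47.6%.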